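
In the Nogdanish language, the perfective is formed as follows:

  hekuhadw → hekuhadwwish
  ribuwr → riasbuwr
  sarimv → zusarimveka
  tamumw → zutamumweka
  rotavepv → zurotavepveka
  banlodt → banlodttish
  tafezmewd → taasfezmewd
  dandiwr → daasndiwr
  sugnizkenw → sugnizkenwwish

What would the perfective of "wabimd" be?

zuwabimdeka

sugnizkenw and tamumw both end in -w yet inflect differently (sugnizkenwwish, zutamumweka), so the final letter is not what conditions the rule; the second-to-last letter is.
"wabimd" has second-to-last letter 'm'. The stems whose second-to-last letter is 'm' (tamumw → zutamumweka, sarimv → zusarimveka) add zu- … -eka around the stem.
The other patterns: stems whose second-to-last letter is 'w' insert -as- after the first vowel; stems whose second-to-last letter is 'd' or 'n' double the final consonant and add -ish.
So wabimd → zuwabimdeka.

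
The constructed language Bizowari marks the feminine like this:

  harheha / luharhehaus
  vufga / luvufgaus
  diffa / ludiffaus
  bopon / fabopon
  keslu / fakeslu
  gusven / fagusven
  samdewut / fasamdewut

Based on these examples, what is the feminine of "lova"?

vufga and bopon both have 2 vowels yet inflect differently (luvufgaus, fabopon), so the number of vowels is not what conditions the rule; the final letter is.
"lova" ends in -a. The stems ending in -a (harheha → luharhehaus, vufga → luvufgaus, diffa → ludiffaus) add lu- … -us around the stem.
So lova → lulovaus.

lulovaus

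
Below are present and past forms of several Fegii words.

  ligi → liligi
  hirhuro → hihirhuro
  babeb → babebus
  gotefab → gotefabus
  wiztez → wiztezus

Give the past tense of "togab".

"togab" ends in a consonant. The stems ending in a consonant (babeb → babebus, gotefab → gotefabus, wiztez → wiztezus) add -us.
So togab → togabus.

togabus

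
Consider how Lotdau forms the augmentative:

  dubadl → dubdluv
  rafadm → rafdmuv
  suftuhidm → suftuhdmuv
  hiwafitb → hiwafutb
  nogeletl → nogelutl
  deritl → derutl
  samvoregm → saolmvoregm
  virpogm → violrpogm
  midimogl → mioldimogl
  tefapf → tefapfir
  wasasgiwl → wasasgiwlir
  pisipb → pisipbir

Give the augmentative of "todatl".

todutl

dubadl and nogeletl both end in -l yet inflect differently (dubdluv, nogelutl), so the final letter is not what conditions the rule; the second-to-last letter is.
"todatl" has second-to-last letter 't'. The stems whose second-to-last letter is 't' (hiwafitb → hiwafutb, nogeletl → nogelutl, deritl → derutl) change the last vowel to 'u'.
The other patterns: stems whose second-to-last letter is 'd' delete the last vowel and add -uv; stems whose second-to-last letter is 'g' insert -ol- after the first vowel; stems whose second-to-last letter is 'p' or 'w' add -ir.
So todatl → todutl.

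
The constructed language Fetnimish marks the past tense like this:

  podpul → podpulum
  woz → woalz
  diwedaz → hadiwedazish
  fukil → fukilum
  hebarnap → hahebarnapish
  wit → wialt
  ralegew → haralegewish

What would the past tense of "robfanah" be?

"robfanah" has 3 vowels. The stems with 3 vowels (ralegew → haralegewish, diwedaz → hadiwedazish, hebarnap → hahebarnapish) add ha- … -ish around the stem.
So robfanah → harobfanahish.

harobfanahish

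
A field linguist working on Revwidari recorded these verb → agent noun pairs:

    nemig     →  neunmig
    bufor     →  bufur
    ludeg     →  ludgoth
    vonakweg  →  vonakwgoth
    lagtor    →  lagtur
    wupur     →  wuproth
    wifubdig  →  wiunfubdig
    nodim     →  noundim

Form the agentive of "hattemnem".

"hattemnem" has last vowel 'e'. The stems whose last vowel is 'e' (ludeg → ludgoth, vonakweg → vonakwgoth) delete the last vowel and add -oth.
The other patterns: stems whose last vowel is 'i' insert -un- after the first vowel; stems whose last vowel is 'o' change the last vowel to 'u'.
So hattemnem → hattemnmoth.

hattemnmoth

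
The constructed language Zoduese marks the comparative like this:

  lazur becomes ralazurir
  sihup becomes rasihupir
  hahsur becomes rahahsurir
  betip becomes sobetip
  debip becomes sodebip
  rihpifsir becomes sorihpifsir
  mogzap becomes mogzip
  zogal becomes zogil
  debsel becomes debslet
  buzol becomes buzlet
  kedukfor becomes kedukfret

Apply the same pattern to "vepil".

sovepil

sihup and betip both end in -p yet inflect differently (rasihupir, sobetip), so the final letter is not what conditions the rule; the last vowel is.
"vepil" has last vowel 'i'. The stems whose last vowel is 'i' (betip → sobetip, debip → sodebip, rihpifsir → sorihpifsir) add the prefix so-.
So vepil → sovepil.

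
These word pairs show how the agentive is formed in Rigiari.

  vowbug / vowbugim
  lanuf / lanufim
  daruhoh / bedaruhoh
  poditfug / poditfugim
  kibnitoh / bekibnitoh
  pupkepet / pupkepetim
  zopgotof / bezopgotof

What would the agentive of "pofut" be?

pofutim

zopgotof and lanuf both end in -f yet inflect differently (bezopgotof, lanufim), so the final letter is not what conditions the rule; the last vowel is.
"pofut" has last vowel 'u'. The stems whose last vowel is 'u' (vowbug → vowbugim, lanuf → lanufim, poditfug → poditfugim) add -im.
The other pattern: stems whose last vowel is 'o' add the prefix be-.
So pofut → pofutim.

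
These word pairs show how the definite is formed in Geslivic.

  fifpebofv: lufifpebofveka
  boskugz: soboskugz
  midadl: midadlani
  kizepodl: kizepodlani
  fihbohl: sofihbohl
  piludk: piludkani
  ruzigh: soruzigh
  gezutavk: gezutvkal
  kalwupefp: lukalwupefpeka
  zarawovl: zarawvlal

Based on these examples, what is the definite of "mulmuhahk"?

"mulmuhahk" has second-to-last letter 'h'. The one such stem in the data (fihbohl → sofihbohl) adds the prefix so-, so the same rule applies.
So mulmuhahk → somulmuhahk.

somulmuhahk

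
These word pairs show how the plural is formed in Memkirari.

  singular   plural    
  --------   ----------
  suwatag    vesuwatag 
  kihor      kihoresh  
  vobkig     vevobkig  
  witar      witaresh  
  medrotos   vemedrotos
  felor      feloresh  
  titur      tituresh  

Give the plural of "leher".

"leher" ends in -r. The stems ending in -r (kihor → kihoresh, witar → witaresh, felor → feloresh) add -esh.
So leher → leheresh.

leheresh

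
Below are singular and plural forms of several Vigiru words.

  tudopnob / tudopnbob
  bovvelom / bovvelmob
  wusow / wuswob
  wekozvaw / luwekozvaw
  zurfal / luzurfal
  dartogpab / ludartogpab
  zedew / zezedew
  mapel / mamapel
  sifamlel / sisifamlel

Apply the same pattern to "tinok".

wusow and wekozvaw both end in -w yet inflect differently (wuswob, luwekozvaw), so the final letter is not what conditions the rule; the last vowel is.
"tinok" has last vowel 'o'. The stems whose last vowel is 'o' (tudopnob → tudopnbob, bovvelom → bovvelmob, wusow → wuswob) delete the last vowel and add -ob.
The other patterns: stems whose last vowel is 'a' add the prefix lu-; stems whose last vowel is 'e' repeat the first consonant+vowel as a prefix.
So tinok → tinkob.

tinkob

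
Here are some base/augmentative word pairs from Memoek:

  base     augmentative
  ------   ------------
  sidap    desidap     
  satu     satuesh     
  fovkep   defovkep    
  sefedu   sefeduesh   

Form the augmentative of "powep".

sidap and satu both begin with s- yet inflect differently (desidap, satuesh), so the first letter is not what conditions the rule; the final letter is.
"powep" ends in -p. The stems ending in -p (sidap → desidap, fovkep → defovkep) add the prefix de-.
So powep → depowep.

depowep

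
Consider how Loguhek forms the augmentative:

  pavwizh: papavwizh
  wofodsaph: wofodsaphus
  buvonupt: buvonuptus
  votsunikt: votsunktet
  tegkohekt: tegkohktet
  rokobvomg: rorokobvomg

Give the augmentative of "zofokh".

zofkhet

buvonupt and votsunikt both end in -t yet inflect differently (buvonuptus, votsunktet), so the final letter is not what conditions the rule; the second-to-last letter is.
"zofokh" has second-to-last letter 'k'. The stems whose second-to-last letter is 'k' (votsunikt → votsunktet, tegkohekt → tegkohktet) delete the last vowel and add -et.
The other patterns: stems whose second-to-last letter is 'p' add -us; stems whose second-to-last letter is 'm' or 'z' repeat the first consonant+vowel as a prefix.
So zofokh → zofkhet.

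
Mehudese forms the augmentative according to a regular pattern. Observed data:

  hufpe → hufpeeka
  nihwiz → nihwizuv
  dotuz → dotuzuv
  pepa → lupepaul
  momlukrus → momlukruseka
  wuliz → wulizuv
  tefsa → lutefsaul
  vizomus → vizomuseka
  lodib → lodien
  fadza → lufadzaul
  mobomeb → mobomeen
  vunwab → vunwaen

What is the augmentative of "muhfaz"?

vunwab and fadza both have last vowel 'a' yet inflect differently (vunwaen, lufadzaul), so the last vowel is not what conditions the rule; the final letter is.
"muhfaz" ends in -z. The stems ending in -z (dotuz → dotuzuv, wuliz → wulizuv, nihwiz → nihwizuv) add -uv.
So muhfaz → muhfazuv.

muhfazuv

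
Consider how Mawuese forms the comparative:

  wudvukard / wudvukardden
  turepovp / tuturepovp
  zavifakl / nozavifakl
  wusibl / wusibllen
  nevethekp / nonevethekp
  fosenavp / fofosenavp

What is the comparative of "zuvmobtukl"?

nozuvmobtukl

nevethekp and fosenavp both end in -p yet inflect differently (nonevethekp, fofosenavp), so the final letter is not what conditions the rule; the second-to-last letter is.
"zuvmobtukl" has second-to-last letter 'k'. The stems whose second-to-last letter is 'k' (zavifakl → nozavifakl, nevethekp → nonevethekp) add the prefix no-.
The other patterns: stems whose second-to-last letter is 'v' repeat the first consonant+vowel as a prefix; stems whose second-to-last letter is 'b' or 'r' double the final consonant and add -en.
So zuvmobtukl → nozuvmobtukl.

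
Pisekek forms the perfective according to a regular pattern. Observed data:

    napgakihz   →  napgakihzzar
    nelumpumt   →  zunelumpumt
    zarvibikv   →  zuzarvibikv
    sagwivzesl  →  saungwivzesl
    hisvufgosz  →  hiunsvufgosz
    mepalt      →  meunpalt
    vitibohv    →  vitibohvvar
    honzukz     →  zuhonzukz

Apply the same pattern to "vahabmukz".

zuvahabmukz

mepalt and nelumpumt both end in -t yet inflect differently (meunpalt, zunelumpumt), so the final letter is not what conditions the rule; the second-to-last letter is.
"vahabmukz" has second-to-last letter 'k'. The stems whose second-to-last letter is 'k' (zarvibikv → zuzarvibikv, honzukz → zuhonzukz) add the prefix zu-.
The other patterns: stems whose second-to-last letter is 'l' or 's' insert -un- after the first vowel; stems whose second-to-last letter is 'h' double the final consonant and add -ar.
So vahabmukz → zuvahabmukz.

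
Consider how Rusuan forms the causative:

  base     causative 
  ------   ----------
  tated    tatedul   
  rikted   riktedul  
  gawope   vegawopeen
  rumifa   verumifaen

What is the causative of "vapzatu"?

"vapzatu" ends in a vowel. The stems ending in a vowel (gawope → vegawopeen, rumifa → verumifaen) add ve- … -en around the stem.
The other pattern: stems ending in a consonant add -ul.
So vapzatu → vevapzatuen.

vevapzatuen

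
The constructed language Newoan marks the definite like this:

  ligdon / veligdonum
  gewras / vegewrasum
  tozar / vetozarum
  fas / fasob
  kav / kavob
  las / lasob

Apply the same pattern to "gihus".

"gihus" has 2 vowels. The stems with 2 vowels (tozar → vetozarum, ligdon → veligdonum, gewras → vegewrasum) add ve- … -um around the stem.
The other pattern: stems with 1 vowel add -ob.
So gihus → vegihusum.

vegihusum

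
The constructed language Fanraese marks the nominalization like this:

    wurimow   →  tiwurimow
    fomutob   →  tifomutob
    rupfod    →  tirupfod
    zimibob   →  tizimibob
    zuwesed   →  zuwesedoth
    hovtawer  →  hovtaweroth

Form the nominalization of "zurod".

rupfod and zuwesed both end in -d yet inflect differently (tirupfod, zuwesedoth), so the final letter is not what conditions the rule; the last vowel is.
"zurod" has last vowel 'o'. The stems whose last vowel is 'o' (wurimow → tiwurimow, fomutob → tifomutob, rupfod → tirupfod) add the prefix ti-.
So zurod → tizurod.

tizurod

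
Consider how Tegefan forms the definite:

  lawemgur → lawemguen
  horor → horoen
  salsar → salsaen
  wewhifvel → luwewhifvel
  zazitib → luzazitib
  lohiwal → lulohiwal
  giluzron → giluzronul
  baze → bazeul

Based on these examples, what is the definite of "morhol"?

"morhol" ends in -l. The stems ending in -l (wewhifvel → luwewhifvel, lohiwal → lulohiwal) add the prefix lu-.
The other patterns: stems ending in -r drop the final letter and add -en; stems ending in -e or -n add -ul.
So morhol → lumorhol.

lumorhol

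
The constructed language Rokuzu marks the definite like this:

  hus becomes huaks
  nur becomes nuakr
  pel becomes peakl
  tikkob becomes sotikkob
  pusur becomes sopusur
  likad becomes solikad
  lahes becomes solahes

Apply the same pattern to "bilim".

nur and pusur both end in -r yet inflect differently (nuakr, sopusur), so the final letter is not what conditions the rule; the number of vowels is.
"bilim" has 2 vowels. The stems with 2 vowels (tikkob → sotikkob, pusur → sopusur, likad → solikad) add the prefix so-.
So bilim → sobilim.

sobilim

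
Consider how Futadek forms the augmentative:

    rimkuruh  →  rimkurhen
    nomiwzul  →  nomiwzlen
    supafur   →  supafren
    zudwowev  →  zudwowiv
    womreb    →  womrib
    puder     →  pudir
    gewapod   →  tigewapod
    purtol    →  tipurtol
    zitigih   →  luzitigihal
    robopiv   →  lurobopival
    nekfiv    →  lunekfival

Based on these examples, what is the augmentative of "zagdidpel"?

supafur and puder both end in -r yet inflect differently (supafren, pudir), so the final letter is not what conditions the rule; the last vowel is.
"zagdidpel" has last vowel 'e'. The stems whose last vowel is 'e' (zudwowev → zudwowiv, womreb → womrib, puder → pudir) change the last vowel to 'i'.
So zagdidpel → zagdidpil.

zagdidpil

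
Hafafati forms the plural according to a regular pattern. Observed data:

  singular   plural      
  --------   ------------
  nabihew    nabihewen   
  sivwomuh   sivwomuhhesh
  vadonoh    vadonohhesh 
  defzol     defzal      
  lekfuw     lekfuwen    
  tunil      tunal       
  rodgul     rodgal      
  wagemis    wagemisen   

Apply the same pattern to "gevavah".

vadonoh and defzol both have last vowel 'o' yet inflect differently (vadonohhesh, defzal), so the last vowel is not what conditions the rule; the final letter is.
"gevavah" ends in -h. The stems ending in -h (vadonoh → vadonohhesh, sivwomuh → sivwomuhhesh) double the final consonant and add -esh.
The other patterns: stems ending in -l change the last vowel to 'a'; stems ending in -s or -w add -en.
So gevavah → gevavahhesh.

gevavahhesh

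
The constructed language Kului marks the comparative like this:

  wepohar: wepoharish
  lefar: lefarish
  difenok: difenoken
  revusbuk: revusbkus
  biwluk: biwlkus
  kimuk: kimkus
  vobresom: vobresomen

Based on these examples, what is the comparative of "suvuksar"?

suvuksarish

biwluk and difenok both end in -k yet inflect differently (biwlkus, difenoken), so the final letter is not what conditions the rule; the last vowel is.
"suvuksar" has last vowel 'a'. The stems whose last vowel is 'a' (lefar → lefarish, wepohar → wepoharish) add -ish.
The other patterns: stems whose last vowel is 'u' delete the last vowel and add -us; stems whose last vowel is 'o' add -en.
So suvuksar → suvuksarish.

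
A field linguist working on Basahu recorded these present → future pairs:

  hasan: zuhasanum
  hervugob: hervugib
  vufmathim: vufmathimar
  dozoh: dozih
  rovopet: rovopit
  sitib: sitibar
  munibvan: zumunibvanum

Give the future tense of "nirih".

nirihar

sitib and hervugob both end in -b yet inflect differently (sitibar, hervugib), so the final letter is not what conditions the rule; the last vowel is.
"nirih" has last vowel 'i'. The stems whose last vowel is 'i' (sitib → sitibar, vufmathim → vufmathimar) add -ar.
The other patterns: stems whose last vowel is 'a' add zu- … -um around the stem; stems whose last vowel is 'e' or 'o' change the last vowel to 'i'.
So nirih → nirihar.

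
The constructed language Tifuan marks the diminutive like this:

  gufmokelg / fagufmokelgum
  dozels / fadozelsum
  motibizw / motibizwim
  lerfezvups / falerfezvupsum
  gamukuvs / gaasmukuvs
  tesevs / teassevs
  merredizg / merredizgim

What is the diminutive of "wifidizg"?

merredizg and gufmokelg both end in -g yet inflect differently (merredizgim, fagufmokelgum), so the final letter is not what conditions the rule; the second-to-last letter is.
"wifidizg" has second-to-last letter 'z'. The stems whose second-to-last letter is 'z' (merredizg → merredizgim, motibizw → motibizwim) add -im.
The other patterns: stems whose second-to-last letter is 'v' insert -as- after the first vowel; stems whose second-to-last letter is 'l' or 'p' add fa- … -um around the stem.
So wifidizg → wifidizgim.

wifidizgim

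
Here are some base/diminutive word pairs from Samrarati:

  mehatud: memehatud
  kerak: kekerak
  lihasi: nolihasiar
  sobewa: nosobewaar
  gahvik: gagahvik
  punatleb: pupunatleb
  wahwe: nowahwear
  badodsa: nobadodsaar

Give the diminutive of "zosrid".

zozosrid

badodsa and kerak both have last vowel 'a' yet inflect differently (nobadodsaar, kekerak), so the last vowel is not what conditions the rule; whether the stem ends in a vowel or a consonant is.
"zosrid" ends in a consonant. The stems ending in a consonant (kerak → kekerak, punatleb → pupunatleb, mehatud → memehatud) repeat the first consonant+vowel as a prefix.
The other pattern: stems ending in a vowel add no- … -ar around the stem.
So zosrid → zozosrid.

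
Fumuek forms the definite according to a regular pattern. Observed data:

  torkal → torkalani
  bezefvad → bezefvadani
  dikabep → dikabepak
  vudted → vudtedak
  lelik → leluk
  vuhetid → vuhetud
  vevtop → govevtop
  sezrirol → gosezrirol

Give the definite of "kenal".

kenalani

"kenal" has last vowel 'a'. The stems whose last vowel is 'a' (torkal → torkalani, bezefvad → bezefvadani) add -ani.
The other patterns: stems whose last vowel is 'e' add -ak; stems whose last vowel is 'i' change the last vowel to 'u'; stems whose last vowel is 'o' add the prefix go-.
So kenal → kenalani.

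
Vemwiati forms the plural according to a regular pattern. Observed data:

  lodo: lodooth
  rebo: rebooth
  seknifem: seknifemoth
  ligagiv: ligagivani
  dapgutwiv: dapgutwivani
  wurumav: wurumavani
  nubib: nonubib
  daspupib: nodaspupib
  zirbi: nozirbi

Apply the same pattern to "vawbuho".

ligagiv and nubib both have last vowel 'i' yet inflect differently (ligagivani, nonubib), so the last vowel is not what conditions the rule; the final letter is.
"vawbuho" ends in -o. The stems ending in -o (lodo → lodooth, rebo → rebooth) add -oth.
The other patterns: stems ending in -v add -ani; stems ending in -b or -i add the prefix no-.
So vawbuho → vawbuhooth.

vawbuhooth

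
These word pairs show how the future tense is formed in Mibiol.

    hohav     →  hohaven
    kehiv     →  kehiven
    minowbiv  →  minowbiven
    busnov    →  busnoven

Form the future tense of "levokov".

levokoven

Every pair shown (hohav → hohaven, kehiv → kehiven, minowbiv → minowbiven, …) follows the same rule: add -en.
So levokov → levokoven.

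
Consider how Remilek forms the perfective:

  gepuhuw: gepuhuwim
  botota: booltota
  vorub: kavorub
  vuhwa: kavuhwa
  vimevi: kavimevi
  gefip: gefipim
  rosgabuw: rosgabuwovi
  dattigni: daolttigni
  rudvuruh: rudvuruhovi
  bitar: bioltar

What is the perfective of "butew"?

buoltew

gepuhuw and rosgabuw both end in -w yet inflect differently (gepuhuwim, rosgabuwovi), so the final letter is not what conditions the rule; the first letter is.
"butew" begins with b-. The stems beginning with b- (bitar → bioltar, botota → booltota) insert -ol- after the first vowel.
The other patterns: stems beginning with g- add -im; stems beginning with v- add the prefix ka-; stems beginning with r- add -ovi.
So butew → buoltew.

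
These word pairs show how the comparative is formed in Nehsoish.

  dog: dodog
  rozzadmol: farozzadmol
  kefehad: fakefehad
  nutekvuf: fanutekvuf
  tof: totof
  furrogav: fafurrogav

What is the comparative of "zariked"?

nutekvuf and tof both end in -f yet inflect differently (fanutekvuf, totof), so the final letter is not what conditions the rule; the number of vowels is.
"zariked" has 3 vowels. The stems with 3 vowels (nutekvuf → fanutekvuf, rozzadmol → farozzadmol, kefehad → fakefehad) add the prefix fa-.
The other pattern: stems with 1 vowel repeat the first consonant+vowel as a prefix.
So zariked → fazariked.

fazariked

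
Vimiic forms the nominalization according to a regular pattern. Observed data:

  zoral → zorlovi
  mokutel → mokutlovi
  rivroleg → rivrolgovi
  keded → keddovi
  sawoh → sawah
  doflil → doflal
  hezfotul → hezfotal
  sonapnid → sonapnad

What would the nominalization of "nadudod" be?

nadudad

"nadudod" has last vowel 'o'. The one such stem in the data (sawoh → sawah) changes the last vowel to 'a' (as do doflil, hezfotul), so the same rule applies.
The other pattern: stems whose last vowel is 'a' or 'e' delete the last vowel and add -ovi.
So nadudod → nadudad.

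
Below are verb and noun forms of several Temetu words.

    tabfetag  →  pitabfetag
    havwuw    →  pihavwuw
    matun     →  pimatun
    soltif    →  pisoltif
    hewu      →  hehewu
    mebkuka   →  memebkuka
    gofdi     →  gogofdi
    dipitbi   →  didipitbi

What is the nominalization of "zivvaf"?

pizivvaf

havwuw and hewu both have last vowel 'u' yet inflect differently (pihavwuw, hehewu), so the last vowel is not what conditions the rule; whether the stem ends in a vowel or a consonant is.
"zivvaf" ends in a consonant. The stems ending in a consonant (tabfetag → pitabfetag, havwuw → pihavwuw, matun → pimatun) add the prefix pi-.
So zivvaf → pizivvaf.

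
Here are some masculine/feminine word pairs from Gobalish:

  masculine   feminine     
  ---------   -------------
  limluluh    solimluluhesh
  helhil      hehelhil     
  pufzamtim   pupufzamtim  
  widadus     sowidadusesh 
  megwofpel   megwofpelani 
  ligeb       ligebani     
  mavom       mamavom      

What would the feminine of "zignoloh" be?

"zignoloh" has last vowel 'o'. The one such stem in the data (mavom → mamavom) repeats the first consonant+vowel as a prefix (as do pufzamtim, helhil), so the same rule applies.
The other patterns: stems whose last vowel is 'e' add -ani; stems whose last vowel is 'u' add so- … -esh around the stem.
So zignoloh → zizignoloh.

zizignoloh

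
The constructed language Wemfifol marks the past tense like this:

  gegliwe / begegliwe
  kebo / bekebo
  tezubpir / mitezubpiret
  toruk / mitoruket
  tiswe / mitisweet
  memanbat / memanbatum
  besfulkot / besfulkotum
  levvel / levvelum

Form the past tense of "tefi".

mitefiet

gegliwe and tiswe both end in -e yet inflect differently (begegliwe, mitisweet), so the final letter is not what conditions the rule; the first letter is.
"tefi" begins with t-. The stems beginning with t- (tezubpir → mitezubpiret, toruk → mitoruket, tiswe → mitisweet) add mi- … -et around the stem.
So tefi → mitefiet.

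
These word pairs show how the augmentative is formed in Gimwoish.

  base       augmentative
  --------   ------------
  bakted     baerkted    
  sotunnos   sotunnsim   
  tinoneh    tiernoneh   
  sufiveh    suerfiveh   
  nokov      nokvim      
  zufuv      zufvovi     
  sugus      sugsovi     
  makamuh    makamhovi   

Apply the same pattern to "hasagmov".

hasagmvim

"hasagmov" has last vowel 'o'. The stems whose last vowel is 'o' (nokov → nokvim, sotunnos → sotunnsim) delete the last vowel and add -im.
So hasagmov → hasagmvim.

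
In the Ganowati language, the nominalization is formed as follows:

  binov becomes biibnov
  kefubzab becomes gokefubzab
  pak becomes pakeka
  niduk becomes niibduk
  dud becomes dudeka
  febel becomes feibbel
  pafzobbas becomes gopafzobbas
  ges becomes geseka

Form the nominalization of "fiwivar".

gofiwivar

pak and niduk both end in -k yet inflect differently (pakeka, niibduk), so the final letter is not what conditions the rule; the number of vowels is.
"fiwivar" has 3 vowels. The stems with 3 vowels (pafzobbas → gopafzobbas, kefubzab → gokefubzab) add the prefix go-.
The other patterns: stems with 1 vowel add -eka; stems with 2 vowels insert -ib- after the first vowel.
So fiwivar → gofiwivar.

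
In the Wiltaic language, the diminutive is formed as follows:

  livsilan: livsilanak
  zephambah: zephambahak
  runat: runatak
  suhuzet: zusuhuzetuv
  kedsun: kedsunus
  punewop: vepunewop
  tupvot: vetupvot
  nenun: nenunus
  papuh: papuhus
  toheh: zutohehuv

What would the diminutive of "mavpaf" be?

mavpafak

"mavpaf" has last vowel 'a'. The stems whose last vowel is 'a' (livsilan → livsilanak, zephambah → zephambahak, runat → runatak) add -ak.
The other patterns: stems whose last vowel is 'o' add the prefix ve-; stems whose last vowel is 'e' add zu- … -uv around the stem; stems whose last vowel is 'u' add -us.
So mavpaf → mavpafak.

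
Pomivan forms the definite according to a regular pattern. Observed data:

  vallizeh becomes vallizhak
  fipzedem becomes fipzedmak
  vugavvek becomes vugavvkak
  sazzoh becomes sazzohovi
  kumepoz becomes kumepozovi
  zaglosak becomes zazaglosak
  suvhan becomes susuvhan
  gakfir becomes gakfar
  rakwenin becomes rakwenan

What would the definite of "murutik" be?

vallizeh and sazzoh both end in -h yet inflect differently (vallizhak, sazzohovi), so the final letter is not what conditions the rule; the last vowel is.
"murutik" has last vowel 'i'. The stems whose last vowel is 'i' (gakfir → gakfar, rakwenin → rakwenan) change the last vowel to 'a'.
So murutik → murutak.

murutak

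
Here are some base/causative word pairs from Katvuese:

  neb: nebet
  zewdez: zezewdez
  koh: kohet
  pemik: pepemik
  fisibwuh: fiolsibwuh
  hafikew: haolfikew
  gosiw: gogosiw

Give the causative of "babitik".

baolbitik

koh and fisibwuh both end in -h yet inflect differently (kohet, fiolsibwuh), so the final letter is not what conditions the rule; the number of vowels is.
"babitik" has 3 vowels. The stems with 3 vowels (fisibwuh → fiolsibwuh, hafikew → haolfikew) insert -ol- after the first vowel.
So babitik → baolbitik.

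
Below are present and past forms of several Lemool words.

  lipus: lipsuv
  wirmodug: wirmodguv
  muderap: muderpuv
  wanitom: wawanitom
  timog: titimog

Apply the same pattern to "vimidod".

vivimidod

timog and wirmodug both end in -g yet inflect differently (titimog, wirmodguv), so the final letter is not what conditions the rule; the last vowel is.
"vimidod" has last vowel 'o'. The stems whose last vowel is 'o' (wanitom → wawanitom, timog → titimog) repeat the first consonant+vowel as a prefix.
So vimidod → vivimidod.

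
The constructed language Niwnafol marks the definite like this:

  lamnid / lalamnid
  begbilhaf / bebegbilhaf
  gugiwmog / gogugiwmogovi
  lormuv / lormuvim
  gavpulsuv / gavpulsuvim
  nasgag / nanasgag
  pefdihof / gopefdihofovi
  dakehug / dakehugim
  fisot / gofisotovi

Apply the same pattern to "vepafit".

vevepafit

dakehug and gugiwmog both end in -g yet inflect differently (dakehugim, gogugiwmogovi), so the final letter is not what conditions the rule; the last vowel is.
"vepafit" has last vowel 'i'. The one such stem in the data (lamnid → lalamnid) repeats the first consonant+vowel as a prefix (as do nasgag, begbilhaf), so the same rule applies.
The other patterns: stems whose last vowel is 'u' add -im; stems whose last vowel is 'o' add go- … -ovi around the stem.
So vepafit → vevepafit.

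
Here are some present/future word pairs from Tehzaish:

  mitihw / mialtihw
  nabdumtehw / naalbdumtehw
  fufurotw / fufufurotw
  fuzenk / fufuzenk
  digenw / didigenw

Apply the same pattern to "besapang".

bebesapang

mitihw and fufurotw both end in -w yet inflect differently (mialtihw, fufufurotw), so the final letter is not what conditions the rule; the second-to-last letter is.
"besapang" has second-to-last letter 'n'. The stems whose second-to-last letter is 'n' (fuzenk → fufuzenk, digenw → didigenw) repeat the first consonant+vowel as a prefix.
So besapang → bebesapang.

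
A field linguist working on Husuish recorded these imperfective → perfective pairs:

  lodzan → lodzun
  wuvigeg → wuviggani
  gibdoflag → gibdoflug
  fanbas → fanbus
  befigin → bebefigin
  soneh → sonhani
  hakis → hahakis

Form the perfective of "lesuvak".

wuvigeg and gibdoflag both end in -g yet inflect differently (wuviggani, gibdoflug), so the final letter is not what conditions the rule; the last vowel is.
"lesuvak" has last vowel 'a'. The stems whose last vowel is 'a' (gibdoflag → gibdoflug, fanbas → fanbus, lodzan → lodzun) change the last vowel to 'u'.
The other patterns: stems whose last vowel is 'e' delete the last vowel and add -ani; stems whose last vowel is 'i' repeat the first consonant+vowel as a prefix.
So lesuvak → lesuvuk.

lesuvuk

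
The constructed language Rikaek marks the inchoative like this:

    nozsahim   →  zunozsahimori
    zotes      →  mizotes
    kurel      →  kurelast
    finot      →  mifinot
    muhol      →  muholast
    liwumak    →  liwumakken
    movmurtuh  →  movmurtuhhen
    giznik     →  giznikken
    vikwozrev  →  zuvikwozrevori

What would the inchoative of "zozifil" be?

vikwozrev and zotes both have last vowel 'e' yet inflect differently (zuvikwozrevori, mizotes), so the last vowel is not what conditions the rule; the final letter is.
"zozifil" ends in -l. The stems ending in -l (muhol → muholast, kurel → kurelast) add -ast.
So zozifil → zozifilast.

zozifilast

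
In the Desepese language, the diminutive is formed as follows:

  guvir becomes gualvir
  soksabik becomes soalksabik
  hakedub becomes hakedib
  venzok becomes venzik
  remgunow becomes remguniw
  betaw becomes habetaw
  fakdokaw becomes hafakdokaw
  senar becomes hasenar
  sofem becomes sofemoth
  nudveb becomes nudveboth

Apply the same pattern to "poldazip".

poalldazip

"poldazip" has last vowel 'i'. The stems whose last vowel is 'i' (guvir → gualvir, soksabik → soalksabik) insert -al- after the first vowel.
The other patterns: stems whose last vowel is 'o' or 'u' change the last vowel to 'i'; stems whose last vowel is 'a' add the prefix ha-; stems whose last vowel is 'e' add -oth.
So poldazip → poalldazip.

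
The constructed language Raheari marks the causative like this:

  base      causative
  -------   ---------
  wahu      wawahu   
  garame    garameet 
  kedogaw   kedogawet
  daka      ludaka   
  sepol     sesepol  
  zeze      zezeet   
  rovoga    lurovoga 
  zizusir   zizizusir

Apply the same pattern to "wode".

wodeet

"wode" ends in -e. The stems ending in -e (garame → garameet, zeze → zezeet) add -et.
The other patterns: stems ending in -a add the prefix lu-; stems ending in -l, -r or -u repeat the first consonant+vowel as a prefix.
So wode → wodeet.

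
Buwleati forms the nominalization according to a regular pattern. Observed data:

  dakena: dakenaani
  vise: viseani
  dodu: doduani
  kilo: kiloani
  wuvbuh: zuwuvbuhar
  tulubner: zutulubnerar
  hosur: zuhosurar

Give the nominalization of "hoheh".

zuhohehar

"hoheh" ends in a consonant. The stems ending in a consonant (wuvbuh → zuwuvbuhar, tulubner → zutulubnerar, hosur → zuhosurar) add zu- … -ar around the stem.
The other pattern: stems ending in a vowel add -ani.
So hoheh → zuhohehar.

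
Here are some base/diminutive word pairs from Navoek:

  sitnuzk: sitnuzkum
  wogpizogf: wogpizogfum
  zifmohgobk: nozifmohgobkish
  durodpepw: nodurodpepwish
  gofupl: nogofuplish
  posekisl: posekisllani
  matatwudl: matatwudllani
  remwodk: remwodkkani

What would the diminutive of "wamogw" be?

wamogwum

"wamogw" has second-to-last letter 'g'. The one such stem in the data (wogpizogf → wogpizogfum) adds -um, so the same rule applies.
So wamogw → wamogwum.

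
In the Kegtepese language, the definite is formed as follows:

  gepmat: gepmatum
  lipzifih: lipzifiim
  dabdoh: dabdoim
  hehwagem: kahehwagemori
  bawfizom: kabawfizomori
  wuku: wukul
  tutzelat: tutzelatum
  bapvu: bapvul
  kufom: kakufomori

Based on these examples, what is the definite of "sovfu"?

dabdoh and kufom both have last vowel 'o' yet inflect differently (dabdoim, kakufomori), so the last vowel is not what conditions the rule; the final letter is.
"sovfu" ends in -u. The stems ending in -u (bapvu → bapvul, wuku → wukul) drop the final letter and add -ul.
So sovfu → sovful.

sovful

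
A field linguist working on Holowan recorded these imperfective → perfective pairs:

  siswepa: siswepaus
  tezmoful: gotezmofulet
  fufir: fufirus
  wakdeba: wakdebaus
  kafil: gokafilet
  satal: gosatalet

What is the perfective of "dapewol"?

godapewolet

satal and wakdeba both have last vowel 'a' yet inflect differently (gosatalet, wakdebaus), so the last vowel is not what conditions the rule; the final letter is.
"dapewol" ends in -l. The stems ending in -l (kafil → gokafilet, tezmoful → gotezmofulet, satal → gosatalet) add go- … -et around the stem.
The other pattern: stems ending in -a or -r add -us.
So dapewol → godapewolet.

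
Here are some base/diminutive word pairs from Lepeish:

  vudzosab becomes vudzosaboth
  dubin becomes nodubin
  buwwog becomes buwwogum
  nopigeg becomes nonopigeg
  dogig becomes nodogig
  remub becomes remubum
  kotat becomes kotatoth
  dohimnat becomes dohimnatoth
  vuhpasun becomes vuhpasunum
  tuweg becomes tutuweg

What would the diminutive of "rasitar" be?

tuweg and dogig both end in -g yet inflect differently (tutuweg, nodogig), so the final letter is not what conditions the rule; the last vowel is.
"rasitar" has last vowel 'a'. The stems whose last vowel is 'a' (dohimnat → dohimnatoth, vudzosab → vudzosaboth, kotat → kotatoth) add -oth.
So rasitar → rasitaroth.

rasitaroth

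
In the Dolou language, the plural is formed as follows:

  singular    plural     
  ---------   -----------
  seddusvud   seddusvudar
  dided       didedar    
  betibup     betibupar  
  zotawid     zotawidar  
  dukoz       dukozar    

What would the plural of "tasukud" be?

Every pair shown (seddusvud → seddusvudar, dided → didedar, betibup → betibupar, …) follows the same rule: add -ar.
So tasukud → tasukudar.

tasukudar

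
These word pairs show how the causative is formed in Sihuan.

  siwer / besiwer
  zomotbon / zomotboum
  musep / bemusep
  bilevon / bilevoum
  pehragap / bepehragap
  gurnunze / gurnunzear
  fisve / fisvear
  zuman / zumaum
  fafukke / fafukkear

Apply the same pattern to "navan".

navaum

"navan" ends in -n. The stems ending in -n (zomotbon → zomotboum, zuman → zumaum, bilevon → bilevoum) drop the final letter and add -um.
So navan → navaum.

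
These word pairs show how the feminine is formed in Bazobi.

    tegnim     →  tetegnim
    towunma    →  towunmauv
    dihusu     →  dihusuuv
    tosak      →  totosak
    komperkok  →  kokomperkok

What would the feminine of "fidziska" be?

"fidziska" ends in a vowel. The stems ending in a vowel (dihusu → dihusuuv, towunma → towunmauv) add -uv.
The other pattern: stems ending in a consonant repeat the first consonant+vowel as a prefix.
So fidziska → fidziskauv.

fidziskauv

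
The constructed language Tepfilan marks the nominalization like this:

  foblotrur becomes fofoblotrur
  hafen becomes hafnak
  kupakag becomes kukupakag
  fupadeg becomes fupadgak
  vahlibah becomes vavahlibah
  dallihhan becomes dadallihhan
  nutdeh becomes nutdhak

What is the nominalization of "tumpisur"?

nutdeh and vahlibah both end in -h yet inflect differently (nutdhak, vavahlibah), so the final letter is not what conditions the rule; the last vowel is.
"tumpisur" has last vowel 'u'. The one such stem in the data (foblotrur → fofoblotrur) repeats the first consonant+vowel as a prefix (as do vahlibah, dallihhan), so the same rule applies.
So tumpisur → tutumpisur.

tutumpisur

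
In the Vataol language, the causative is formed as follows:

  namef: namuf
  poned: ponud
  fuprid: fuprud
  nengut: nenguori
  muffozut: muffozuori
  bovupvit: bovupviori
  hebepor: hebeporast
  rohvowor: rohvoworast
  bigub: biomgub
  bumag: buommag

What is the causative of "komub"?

koommub

fuprid and bovupvit both have last vowel 'i' yet inflect differently (fuprud, bovupviori), so the last vowel is not what conditions the rule; the final letter is.
"komub" ends in -b. The one such stem in the data (bigub → biomgub) inserts -om- after the first vowel (as does bumag), so the same rule applies.
The other patterns: stems ending in -d or -f change the last vowel to 'u'; stems ending in -t drop the final letter and add -ori; stems ending in -r add -ast.
So komub → koommub.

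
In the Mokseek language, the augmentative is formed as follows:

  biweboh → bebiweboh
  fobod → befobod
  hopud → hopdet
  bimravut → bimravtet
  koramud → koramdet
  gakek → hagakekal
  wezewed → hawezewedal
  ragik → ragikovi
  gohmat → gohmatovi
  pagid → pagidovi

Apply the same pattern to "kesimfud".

fobod and hopud both end in -d yet inflect differently (befobod, hopdet), so the final letter is not what conditions the rule; the last vowel is.
"kesimfud" has last vowel 'u'. The stems whose last vowel is 'u' (hopud → hopdet, bimravut → bimravtet, koramud → koramdet) delete the last vowel and add -et.
The other patterns: stems whose last vowel is 'o' add the prefix be-; stems whose last vowel is 'e' add ha- … -al around the stem; stems whose last vowel is 'a' or 'i' add -ovi.
So kesimfud → kesimfdet.

kesimfdet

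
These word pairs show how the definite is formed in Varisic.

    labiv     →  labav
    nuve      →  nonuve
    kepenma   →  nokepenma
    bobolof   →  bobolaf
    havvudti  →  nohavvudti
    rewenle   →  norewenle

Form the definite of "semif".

semaf

"semif" ends in a consonant. The stems ending in a consonant (labiv → labav, bobolof → bobolaf) change the last vowel to 'a'.
So semif → semaf.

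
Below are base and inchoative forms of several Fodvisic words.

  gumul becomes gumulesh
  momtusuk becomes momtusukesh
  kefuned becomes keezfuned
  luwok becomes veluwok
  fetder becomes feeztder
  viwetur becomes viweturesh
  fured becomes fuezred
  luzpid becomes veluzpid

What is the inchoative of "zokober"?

zoezkober

"zokober" has last vowel 'e'. The stems whose last vowel is 'e' (kefuned → keezfuned, fured → fuezred, fetder → feeztder) insert -ez- after the first vowel.
The other patterns: stems whose last vowel is 'u' add -esh; stems whose last vowel is 'i' or 'o' add the prefix ve-.
So zokober → zoezkober.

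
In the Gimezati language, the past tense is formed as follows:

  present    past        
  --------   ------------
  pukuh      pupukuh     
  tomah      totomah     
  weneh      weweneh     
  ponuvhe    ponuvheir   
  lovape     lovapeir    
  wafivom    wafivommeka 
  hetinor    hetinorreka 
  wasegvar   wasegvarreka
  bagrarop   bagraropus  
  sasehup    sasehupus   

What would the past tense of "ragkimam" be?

"ragkimam" ends in -m. The one such stem in the data (wafivom → wafivommeka) doubles the final consonant and adds -eka (as do hetinor, wasegvar), so the same rule applies.
So ragkimam → ragkimammeka.

ragkimammeka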